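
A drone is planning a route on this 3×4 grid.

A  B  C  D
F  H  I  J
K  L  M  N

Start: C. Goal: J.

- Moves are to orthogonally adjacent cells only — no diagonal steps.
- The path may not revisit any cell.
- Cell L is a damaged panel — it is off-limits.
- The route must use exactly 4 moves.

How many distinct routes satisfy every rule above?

2

Need simple routes of exactly 4 moves from C to J (Manhattan distance 2, so 1 moves are spent on a detour and 1 undoing it).
Enumerating: C I M N J | C B H I J.
That gives 2 routes.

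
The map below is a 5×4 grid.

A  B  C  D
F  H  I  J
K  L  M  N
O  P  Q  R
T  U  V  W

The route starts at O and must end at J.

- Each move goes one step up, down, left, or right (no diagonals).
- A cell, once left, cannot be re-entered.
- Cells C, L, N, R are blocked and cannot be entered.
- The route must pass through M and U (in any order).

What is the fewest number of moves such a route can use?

Any route passes through M and U in some order between O and J. Summing Manhattan distances along each leg and taking the cheapest ordering (O → U → M → J) gives a lower bound of 2 + 3 + 2 = 7 moves.
A route of 7 moves achieves this: O → T → U → P → Q → M → I → J.
Since 7 matches the lower bound, it is optimal.

7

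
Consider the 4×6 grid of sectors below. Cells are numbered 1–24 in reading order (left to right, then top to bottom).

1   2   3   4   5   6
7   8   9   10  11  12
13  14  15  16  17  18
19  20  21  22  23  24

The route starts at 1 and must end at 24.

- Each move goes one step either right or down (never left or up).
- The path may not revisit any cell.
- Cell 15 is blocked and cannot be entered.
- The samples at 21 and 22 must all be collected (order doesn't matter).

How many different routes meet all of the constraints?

A right/down-only route from 1 to 24 makes exactly 3 down-moves and 5 right-moves in some order.
With no other constraints that would be C(8,3) = 56 routes.
A monotone route can only reach the required cells in the order 21, 22, so split there and multiply the segment counts (each segment already excludes blocked cells): 1→21: 4; 21→22: 1; 22→24: 1; product = 4.
That gives 4 routes.

4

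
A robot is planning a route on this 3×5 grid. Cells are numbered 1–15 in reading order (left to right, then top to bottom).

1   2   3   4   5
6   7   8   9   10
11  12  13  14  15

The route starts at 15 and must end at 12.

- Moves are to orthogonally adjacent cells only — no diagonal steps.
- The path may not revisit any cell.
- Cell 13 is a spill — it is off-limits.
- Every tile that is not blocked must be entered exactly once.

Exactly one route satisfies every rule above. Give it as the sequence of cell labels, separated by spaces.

Need to visit all 14 open cells exactly once, starting at 15 and ending at 12.
Cell 11 has only two open neighbours (6 and 12), so the path must pass straight through it: one of those is the cell it's entered from and the other is where it exits.
Route from 15: left to 14, up to 9, right to 10, up to 5, 2× left (reaching 3), down to 8, left to 7, up to 2, left to 1, 2× down (reaching 11), right to 12 — 13 moves in all.
Check: all 14 open cells covered.

15 14 9 10 5 4 3 8 7 2 1 6 11 12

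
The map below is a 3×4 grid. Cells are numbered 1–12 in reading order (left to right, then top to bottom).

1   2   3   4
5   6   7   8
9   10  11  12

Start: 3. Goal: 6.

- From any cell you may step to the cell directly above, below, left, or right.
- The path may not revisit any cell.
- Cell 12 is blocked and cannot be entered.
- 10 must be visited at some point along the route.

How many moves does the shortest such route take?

4

Any route passes through 10 somewhere between 3 and 6. Summing Manhattan distances along the two legs (3 → 10 → 6) gives a lower bound of 3 + 1 = 4 moves.
A route of 4 moves achieves this: 3 → 7 → 11 → 10 → 6.
Since 4 matches the lower bound, it is optimal.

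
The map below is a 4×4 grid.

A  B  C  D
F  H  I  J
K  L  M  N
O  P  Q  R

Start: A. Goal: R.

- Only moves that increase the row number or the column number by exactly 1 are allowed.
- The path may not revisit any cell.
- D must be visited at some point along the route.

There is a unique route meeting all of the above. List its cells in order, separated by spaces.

Moves only go right or down, so the column and row indices never decrease.
Route from A: 3× right (reaching D), 3× down (reaching R) — 6 moves in all.
Check: all required cells visited.

A B C D J N R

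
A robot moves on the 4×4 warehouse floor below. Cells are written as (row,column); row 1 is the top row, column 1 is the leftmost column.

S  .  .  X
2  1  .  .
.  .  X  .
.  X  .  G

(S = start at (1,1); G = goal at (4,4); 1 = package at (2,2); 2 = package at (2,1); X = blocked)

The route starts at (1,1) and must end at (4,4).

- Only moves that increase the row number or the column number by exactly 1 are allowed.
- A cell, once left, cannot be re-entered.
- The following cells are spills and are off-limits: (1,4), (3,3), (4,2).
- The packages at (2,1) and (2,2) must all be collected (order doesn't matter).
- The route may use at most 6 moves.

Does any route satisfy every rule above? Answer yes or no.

One route that works: (1,1) → (2,1) → (2,2) → (2,3) → (2,4) → (3,4) → (4,4).

yes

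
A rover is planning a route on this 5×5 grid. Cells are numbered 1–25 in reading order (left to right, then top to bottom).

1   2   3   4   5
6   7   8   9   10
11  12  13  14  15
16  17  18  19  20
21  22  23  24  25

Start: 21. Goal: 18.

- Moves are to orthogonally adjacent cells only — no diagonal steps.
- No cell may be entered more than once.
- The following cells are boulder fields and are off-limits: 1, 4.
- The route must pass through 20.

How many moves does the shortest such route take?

Any route passes through 20 somewhere between 21 and 18. Summing Manhattan distances along the two legs (21 → 20 → 18) gives a lower bound of 5 + 2 = 7 moves.
A route of 7 moves achieves this: 21 → 22 → 23 → 24 → 25 → 20 → 19 → 18.
Since 7 matches the lower bound, it is optimal.

7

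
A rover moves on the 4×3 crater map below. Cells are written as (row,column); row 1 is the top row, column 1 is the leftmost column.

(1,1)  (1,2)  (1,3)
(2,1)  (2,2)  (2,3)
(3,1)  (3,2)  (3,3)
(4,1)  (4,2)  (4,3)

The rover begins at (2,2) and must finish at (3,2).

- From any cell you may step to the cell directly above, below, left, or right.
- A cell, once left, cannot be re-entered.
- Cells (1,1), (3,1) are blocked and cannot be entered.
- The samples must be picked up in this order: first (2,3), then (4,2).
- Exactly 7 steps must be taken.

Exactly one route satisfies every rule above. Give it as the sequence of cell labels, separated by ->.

The waypoints must appear in the order (2,3), (4,2), with no cell reused.
Route from (2,2): up to (1,2), right to (1,3), 3× down (reaching (4,3)), left to (4,2), up to (3,2) — 7 moves in all.
Check: order respected ((2,3) at step 3, (4,2) at step 6); 7 moves as required.

(2,2) -> (1,2) -> (1,3) -> (2,3) -> (3,3) -> (4,3) -> (4,2) -> (3,2)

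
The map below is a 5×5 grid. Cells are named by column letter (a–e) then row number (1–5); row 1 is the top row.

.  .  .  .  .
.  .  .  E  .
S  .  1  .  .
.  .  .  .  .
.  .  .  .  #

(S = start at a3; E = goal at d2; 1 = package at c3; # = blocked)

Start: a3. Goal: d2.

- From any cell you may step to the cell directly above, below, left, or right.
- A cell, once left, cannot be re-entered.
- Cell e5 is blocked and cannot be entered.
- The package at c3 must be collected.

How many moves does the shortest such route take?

Any route passes through c3 somewhere between a3 and d2. Summing Manhattan distances along the two legs (a3 → c3 → d2) gives a lower bound of 2 + 2 = 4 moves.
A route of 4 moves achieves this: a3 → b3 → c3 → c2 → d2.
Since 4 matches the lower bound, it is optimal.

4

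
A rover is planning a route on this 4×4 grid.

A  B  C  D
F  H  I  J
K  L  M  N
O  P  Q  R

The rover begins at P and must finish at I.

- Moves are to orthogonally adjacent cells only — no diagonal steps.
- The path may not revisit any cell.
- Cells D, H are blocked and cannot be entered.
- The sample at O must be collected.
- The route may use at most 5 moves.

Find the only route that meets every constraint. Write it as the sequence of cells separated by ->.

P -> O -> K -> L -> M -> I

Any route must reach O and still end at I within 5 moves, so the order of the required stops is forced.
Route from P: left 1 to O, up 1 to K, right 2 to M, up 1 to I — 5 moves in all.
Check: all required cells visited; 5 ≤ 5 moves.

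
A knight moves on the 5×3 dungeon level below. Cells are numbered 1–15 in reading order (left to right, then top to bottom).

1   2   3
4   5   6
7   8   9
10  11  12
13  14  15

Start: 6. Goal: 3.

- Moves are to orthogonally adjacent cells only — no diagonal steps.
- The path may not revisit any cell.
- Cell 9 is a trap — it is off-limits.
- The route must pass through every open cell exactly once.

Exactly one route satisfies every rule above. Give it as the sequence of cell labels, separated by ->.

Need to visit all 14 open cells exactly once, starting at 6 and ending at 3.
Cell 13 has only two open neighbours (10 and 14), so the path must pass straight through it: one of those is the cell it's entered from and the other is where it exits.
Route from 6: left 1 to 5, down 2 to 11, right 1 to 12, down 1 to 15, left 2 to 13, up 4 to 1, right 2 to 3 — 13 moves in all.
Check: all 14 open cells covered.

6 -> 5 -> 8 -> 11 -> 12 -> 15 -> 14 -> 13 -> 10 -> 7 -> 4 -> 1 -> 2 -> 3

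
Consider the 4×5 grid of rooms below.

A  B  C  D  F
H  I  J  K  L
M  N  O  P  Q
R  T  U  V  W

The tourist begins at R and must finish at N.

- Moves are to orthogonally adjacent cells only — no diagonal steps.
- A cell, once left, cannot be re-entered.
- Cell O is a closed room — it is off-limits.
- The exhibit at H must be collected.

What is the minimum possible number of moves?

4

Any route passes through H somewhere between R and N. Summing Manhattan distances along the two legs (R → H → N) gives a lower bound of 2 + 2 = 4 moves.
A route of 4 moves achieves this: R → M → H → I → N.
Since 4 matches the lower bound, it is optimal.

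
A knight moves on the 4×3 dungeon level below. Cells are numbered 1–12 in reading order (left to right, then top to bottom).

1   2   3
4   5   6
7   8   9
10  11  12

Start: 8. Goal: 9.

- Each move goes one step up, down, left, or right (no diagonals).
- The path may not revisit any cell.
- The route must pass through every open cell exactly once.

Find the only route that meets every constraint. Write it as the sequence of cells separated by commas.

8, 5, 6, 3, 2, 1, 4, 7, 10, 11, 12, 9

Need to visit all 12 open cells exactly once, starting at 8 and ending at 9.
Cell 1 has only two open neighbours (4 and 2), so the path must pass straight through it: one of those is the cell it's entered from and the other is where it exits.
Route from 8: up to 5, right to 6, up to 3, 2× left (reaching 1), 3× down (reaching 10), 2× right (reaching 12), up to 9 — 11 moves in all.
Check: all 12 open cells covered.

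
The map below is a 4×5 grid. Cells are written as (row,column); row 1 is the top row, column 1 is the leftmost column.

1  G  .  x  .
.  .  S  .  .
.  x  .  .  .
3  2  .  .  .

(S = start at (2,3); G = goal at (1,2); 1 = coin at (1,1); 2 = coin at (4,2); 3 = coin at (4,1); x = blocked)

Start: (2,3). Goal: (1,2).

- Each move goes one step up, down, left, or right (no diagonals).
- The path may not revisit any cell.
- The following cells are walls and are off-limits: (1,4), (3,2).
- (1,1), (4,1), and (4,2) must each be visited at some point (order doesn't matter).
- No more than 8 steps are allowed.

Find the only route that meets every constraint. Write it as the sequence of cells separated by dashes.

Any route must reach (1,1), (4,1), and (4,2) and still end at (1,2) within 8 moves, so the order of the required stops is forced.
Route from (2,3): 2× down (reaching (4,3)), 2× left (reaching (4,1)), 3× up (reaching (1,1)), right to (1,2) — 8 moves in all.
Check: all required cells visited; 8 ≤ 8 moves.

(2,3) - (3,3) - (4,3) - (4,2) - (4,1) - (3,1) - (2,1) - (1,1) - (1,2)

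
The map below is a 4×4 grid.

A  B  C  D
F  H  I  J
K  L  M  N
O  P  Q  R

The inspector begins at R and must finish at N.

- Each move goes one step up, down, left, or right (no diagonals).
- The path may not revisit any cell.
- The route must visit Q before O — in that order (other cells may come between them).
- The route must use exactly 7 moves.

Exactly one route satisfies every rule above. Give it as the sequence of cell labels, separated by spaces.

R Q P O K L M N

The waypoints must appear in the order Q, O, with no cell reused.
Route from R: 3× left (reaching O), up to K, 3× right (reaching N) — 7 moves in all.
Check: order respected (Q at step 1, O at step 3); 7 moves as required.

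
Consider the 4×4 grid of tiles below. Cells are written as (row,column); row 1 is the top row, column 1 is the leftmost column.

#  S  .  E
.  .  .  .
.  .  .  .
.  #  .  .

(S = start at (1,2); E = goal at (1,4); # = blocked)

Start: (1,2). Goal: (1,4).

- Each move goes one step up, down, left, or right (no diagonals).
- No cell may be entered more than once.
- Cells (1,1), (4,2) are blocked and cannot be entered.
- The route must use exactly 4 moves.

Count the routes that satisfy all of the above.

Need simple routes of exactly 4 moves from (1,2) to (1,4) (Manhattan distance 2, so 1 moves are spent on a detour and 1 undoing it).
Enumerating: (1,2) (2,2) (2,3) (1,3) (1,4) | (1,2) (2,2) (2,3) (2,4) (1,4) | (1,2) (1,3) (2,3) (2,4) (1,4).
That gives 3 routes.

3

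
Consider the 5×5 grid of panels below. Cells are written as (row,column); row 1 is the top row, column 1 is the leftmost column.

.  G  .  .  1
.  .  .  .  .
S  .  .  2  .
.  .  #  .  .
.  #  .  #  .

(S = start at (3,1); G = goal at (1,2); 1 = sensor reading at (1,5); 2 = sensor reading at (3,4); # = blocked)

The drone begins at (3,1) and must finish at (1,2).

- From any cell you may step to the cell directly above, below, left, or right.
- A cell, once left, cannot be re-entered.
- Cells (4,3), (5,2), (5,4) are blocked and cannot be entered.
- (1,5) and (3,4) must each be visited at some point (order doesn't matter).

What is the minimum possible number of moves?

Any route passes through (1,5) and (3,4) in some order between (3,1) and (1,2). Summing Manhattan distances along each leg and taking the cheapest ordering ((3,1) → (3,4) → (1,5) → (1,2)) gives a lower bound of 3 + 3 + 3 = 9 moves.
A route of 9 moves achieves this: (3,1) → (3,2) → (3,3) → (3,4) → (2,4) → (2,5) → (1,5) → (1,4) → (1,3) → (1,2).
Since 9 matches the lower bound, it is optimal.

9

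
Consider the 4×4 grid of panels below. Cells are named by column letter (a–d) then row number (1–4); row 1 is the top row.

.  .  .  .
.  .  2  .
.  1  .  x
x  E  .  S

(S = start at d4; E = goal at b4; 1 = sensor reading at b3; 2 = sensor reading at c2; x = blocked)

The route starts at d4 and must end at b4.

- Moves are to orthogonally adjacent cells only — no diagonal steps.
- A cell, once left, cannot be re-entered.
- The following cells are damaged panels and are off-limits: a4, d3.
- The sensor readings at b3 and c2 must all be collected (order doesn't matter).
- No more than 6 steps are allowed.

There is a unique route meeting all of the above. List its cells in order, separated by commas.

d4, c4, c3, c2, b2, b3, b4

The budget equals the shortest possible length, so every move has to be on a shortest route through the required cells.
Route from d4: left 1 to c4, up 2 to c2, left 1 to b2, down 2 to b4 — 6 moves in all.
Check: all required cells visited; 6 ≤ 6 moves.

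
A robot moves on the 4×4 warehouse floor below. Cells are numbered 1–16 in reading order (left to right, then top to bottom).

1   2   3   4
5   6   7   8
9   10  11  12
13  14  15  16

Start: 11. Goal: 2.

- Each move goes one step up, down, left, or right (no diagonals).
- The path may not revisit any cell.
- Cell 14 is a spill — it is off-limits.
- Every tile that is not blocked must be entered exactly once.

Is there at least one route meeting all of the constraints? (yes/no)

no

Cell 13 has only one open neighbour but is neither the start nor the goal, so a Hamiltonian route would have to both enter and leave it through the same neighbour — impossible without revisiting.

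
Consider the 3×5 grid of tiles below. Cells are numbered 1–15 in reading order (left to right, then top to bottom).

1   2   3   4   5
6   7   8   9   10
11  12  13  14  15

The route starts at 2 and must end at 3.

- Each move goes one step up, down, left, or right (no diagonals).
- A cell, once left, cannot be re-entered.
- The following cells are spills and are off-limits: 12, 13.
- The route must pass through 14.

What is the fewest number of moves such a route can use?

Any route passes through 14 somewhere between 2 and 3. Summing Manhattan distances along the two legs (2 → 14 → 3) gives a lower bound of 4 + 3 = 7 moves.
The shortest route satisfying every rule uses 9 moves: 2 → 7 → 8 → 9 → 14 → 15 → 10 → 5 → 4 → 3.
The bound of 7 isn't tight here; checking systematically, no route of length 7 through 8 satisfies every constraint, so 9 is the minimum.

9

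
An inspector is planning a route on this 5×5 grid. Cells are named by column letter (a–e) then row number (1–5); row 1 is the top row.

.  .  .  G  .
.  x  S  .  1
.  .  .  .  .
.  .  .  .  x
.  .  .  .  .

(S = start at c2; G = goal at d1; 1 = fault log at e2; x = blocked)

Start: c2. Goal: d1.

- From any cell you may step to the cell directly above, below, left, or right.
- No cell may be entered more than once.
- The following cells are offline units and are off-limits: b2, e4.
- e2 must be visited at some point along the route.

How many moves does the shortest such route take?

4

Any route passes through e2 somewhere between c2 and d1. Summing Manhattan distances along the two legs (c2 → e2 → d1) gives a lower bound of 2 + 2 = 4 moves.
A route of 4 moves achieves this: c2 → d2 → e2 → e1 → d1.
Since 4 matches the lower bound, it is optimal.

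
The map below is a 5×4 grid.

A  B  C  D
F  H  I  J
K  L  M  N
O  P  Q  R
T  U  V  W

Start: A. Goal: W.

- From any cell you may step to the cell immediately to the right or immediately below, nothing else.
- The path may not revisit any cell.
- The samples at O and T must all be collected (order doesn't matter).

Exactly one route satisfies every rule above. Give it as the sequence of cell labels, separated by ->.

Moves only go right or down, so the column and row indices never decrease.
Route from A: down 4 to T, right 3 to W — 7 moves in all.
Check: all required cells visited.

A -> F -> K -> O -> T -> U -> V -> W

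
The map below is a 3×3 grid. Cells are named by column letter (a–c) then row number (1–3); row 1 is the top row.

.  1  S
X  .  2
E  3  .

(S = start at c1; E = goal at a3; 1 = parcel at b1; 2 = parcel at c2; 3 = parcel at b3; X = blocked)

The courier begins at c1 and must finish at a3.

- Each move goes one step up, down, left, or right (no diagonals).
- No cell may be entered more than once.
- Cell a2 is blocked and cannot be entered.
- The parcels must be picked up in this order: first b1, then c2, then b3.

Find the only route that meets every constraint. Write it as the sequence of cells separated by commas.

The waypoints must appear in the order b1, c2, b3, with no cell reused.
Route from c1: left 1 to b1, down 1 to b2, right 1 to c2, down 1 to c3, left 2 to a3 — 6 moves in all.
Check: order respected (1 at step 1, 2 at step 3, 3 at step 5).

c1, b1, b2, c2, c3, b3, a3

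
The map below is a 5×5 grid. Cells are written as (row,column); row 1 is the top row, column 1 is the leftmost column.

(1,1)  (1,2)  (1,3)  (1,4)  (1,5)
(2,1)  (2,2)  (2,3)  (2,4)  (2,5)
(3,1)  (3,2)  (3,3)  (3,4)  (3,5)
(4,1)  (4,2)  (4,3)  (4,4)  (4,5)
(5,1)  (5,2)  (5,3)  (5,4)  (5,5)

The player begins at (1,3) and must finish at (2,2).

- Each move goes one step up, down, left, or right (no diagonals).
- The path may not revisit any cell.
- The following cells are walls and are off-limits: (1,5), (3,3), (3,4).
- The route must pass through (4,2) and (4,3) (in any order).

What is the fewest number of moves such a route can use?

Any route passes through (4,2) and (4,3) in some order between (1,3) and (2,2). Summing Manhattan distances along each leg and taking the cheapest ordering ((1,3) → (4,3) → (4,2) → (2,2)) gives a lower bound of 3 + 1 + 2 = 6 moves.
That bound ignores the blocked cells. Measuring each leg by the fewest moves that actually steer around them ((1,3)→(4,3): 5; (4,3)→(4,2): 1; (4,2)→(2,2): 2) raises the lower bound to 8.
The shortest route satisfying every rule uses 10 moves: (1,3) → (2,3) → (2,4) → (2,5) → (3,5) → (4,5) → (4,4) → (4,3) → (4,2) → (3,2) → (2,2).
The no-revisit rule (legs can't share cells) pushes the minimum above the 8-move bound; an exhaustive check rules out every length from 8 to 9, leaving 10 as the minimum.

10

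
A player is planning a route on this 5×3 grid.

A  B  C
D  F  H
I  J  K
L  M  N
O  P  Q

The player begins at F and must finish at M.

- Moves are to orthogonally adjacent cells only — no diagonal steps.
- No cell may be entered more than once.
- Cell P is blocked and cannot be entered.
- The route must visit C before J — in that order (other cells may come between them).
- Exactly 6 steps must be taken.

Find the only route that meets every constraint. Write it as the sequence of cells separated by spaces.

The waypoints must appear in the order C, J, with no cell reused.
Route from F: up 1 to B, right 1 to C, down 2 to K, left 1 to J, down 1 to M — 6 moves in all.
Check: order respected (C at step 2, J at step 5); 6 moves as required.

F B C H K J M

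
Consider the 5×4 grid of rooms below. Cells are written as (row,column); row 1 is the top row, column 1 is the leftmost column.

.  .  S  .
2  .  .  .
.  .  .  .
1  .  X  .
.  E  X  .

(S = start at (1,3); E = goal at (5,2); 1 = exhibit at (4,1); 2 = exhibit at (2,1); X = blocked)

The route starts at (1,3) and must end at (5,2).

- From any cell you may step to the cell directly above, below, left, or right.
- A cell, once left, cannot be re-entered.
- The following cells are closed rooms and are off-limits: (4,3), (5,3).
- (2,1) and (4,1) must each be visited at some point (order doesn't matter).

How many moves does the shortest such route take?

Any route passes through (2,1) and (4,1) in some order between (1,3) and (5,2). Summing Manhattan distances along each leg and taking the cheapest ordering ((1,3) → (2,1) → (4,1) → (5,2)) gives a lower bound of 3 + 2 + 2 = 7 moves.
A route of 7 moves achieves this: (1,3) → (2,3) → (2,2) → (2,1) → (3,1) → (4,1) → (5,1) → (5,2).
Since 7 matches the lower bound, it is optimal.

7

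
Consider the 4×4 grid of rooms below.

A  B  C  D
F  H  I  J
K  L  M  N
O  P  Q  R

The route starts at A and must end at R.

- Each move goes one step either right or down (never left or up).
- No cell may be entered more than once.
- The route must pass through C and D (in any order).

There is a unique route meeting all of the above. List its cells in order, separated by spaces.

Moves only go right or down, so the column and row indices never decrease.
Route from A: right 3 to D, down 3 to R — 6 moves in all.
Check: all required cells visited.

A B C D J N R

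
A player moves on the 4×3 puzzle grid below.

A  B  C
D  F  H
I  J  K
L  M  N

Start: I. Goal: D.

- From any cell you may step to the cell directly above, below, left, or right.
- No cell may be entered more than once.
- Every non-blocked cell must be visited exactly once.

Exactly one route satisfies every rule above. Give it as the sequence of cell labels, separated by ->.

Need to visit all 12 open cells exactly once, starting at I and ending at D.
Cell N has only two open neighbours (K and M), so the path must pass straight through it: one of those is the cell it's entered from and the other is where it exits.
Route from I: down to L, 2× right (reaching N), up to K, left to J, up to F, right to H, up to C, 2× left (reaching A), down to D — 11 moves in all.
Check: all 12 open cells covered.

I -> L -> M -> N -> K -> J -> F -> H -> C -> B -> A -> D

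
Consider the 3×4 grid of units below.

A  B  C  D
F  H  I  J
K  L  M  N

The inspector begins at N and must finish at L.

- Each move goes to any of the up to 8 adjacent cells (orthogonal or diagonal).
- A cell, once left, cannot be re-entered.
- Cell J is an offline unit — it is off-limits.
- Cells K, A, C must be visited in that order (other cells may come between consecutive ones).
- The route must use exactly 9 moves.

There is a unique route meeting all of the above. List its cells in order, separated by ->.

The waypoints must appear in the order K, A, C, with no cell reused.
Route from N: left to M, up-left to H, down-left to K, 2× up (reaching A), 2× right (reaching C), down to I, down-left to L — 9 moves in all.
Check: order respected (K at step 3, A at step 5, C at step 7); 9 moves as required.

N -> M -> H -> K -> F -> A -> B -> C -> I -> L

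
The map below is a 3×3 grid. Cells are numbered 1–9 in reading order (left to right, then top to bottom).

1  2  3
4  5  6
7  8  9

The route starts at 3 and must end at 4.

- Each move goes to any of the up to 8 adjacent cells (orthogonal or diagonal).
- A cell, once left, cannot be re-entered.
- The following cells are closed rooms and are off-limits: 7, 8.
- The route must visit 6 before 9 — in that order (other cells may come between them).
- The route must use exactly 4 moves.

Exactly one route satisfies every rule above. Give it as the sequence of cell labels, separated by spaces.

The waypoints must appear in the order 6, 9, with no cell reused.
Route from 3: 2× down (reaching 9), up-left to 5, left to 4 — 4 moves in all.
Check: order respected (6 at step 1, 9 at step 2); 4 moves as required.

3 6 9 5 4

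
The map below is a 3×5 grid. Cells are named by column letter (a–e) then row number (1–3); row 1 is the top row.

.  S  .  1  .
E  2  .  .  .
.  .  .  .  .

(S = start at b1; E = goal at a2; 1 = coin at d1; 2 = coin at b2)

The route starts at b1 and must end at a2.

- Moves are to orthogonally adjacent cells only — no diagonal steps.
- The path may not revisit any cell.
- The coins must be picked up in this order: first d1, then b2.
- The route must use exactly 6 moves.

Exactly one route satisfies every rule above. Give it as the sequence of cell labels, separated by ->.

The waypoints must appear in the order d1, b2, with no cell reused.
Route from b1: 2× right (reaching d1), down to d2, 3× left (reaching a2) — 6 moves in all.
Check: order respected (1 at step 2, 2 at step 5); 6 moves as required.

b1 -> c1 -> d1 -> d2 -> c2 -> b2 -> a2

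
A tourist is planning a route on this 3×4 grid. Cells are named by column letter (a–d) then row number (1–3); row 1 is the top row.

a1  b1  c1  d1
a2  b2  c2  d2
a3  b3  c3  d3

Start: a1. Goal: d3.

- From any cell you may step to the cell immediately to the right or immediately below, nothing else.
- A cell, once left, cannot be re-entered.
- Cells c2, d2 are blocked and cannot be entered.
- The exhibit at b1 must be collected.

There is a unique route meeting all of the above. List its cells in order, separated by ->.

Moves only go right or down, so the column and row indices never decrease.
Route from a1: right to b1, 2× down (reaching b3), 2× right (reaching d3) — 5 moves in all.
Check: all required cells visited.

a1 -> b1 -> b2 -> b3 -> c3 -> d3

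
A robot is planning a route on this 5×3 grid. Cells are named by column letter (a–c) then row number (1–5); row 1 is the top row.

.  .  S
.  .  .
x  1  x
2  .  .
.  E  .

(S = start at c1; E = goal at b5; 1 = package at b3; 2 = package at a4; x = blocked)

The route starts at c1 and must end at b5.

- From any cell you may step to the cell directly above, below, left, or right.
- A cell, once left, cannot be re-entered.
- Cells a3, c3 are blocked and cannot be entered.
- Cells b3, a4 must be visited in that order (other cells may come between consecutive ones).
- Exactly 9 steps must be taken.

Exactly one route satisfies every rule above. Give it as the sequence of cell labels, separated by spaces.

c1 b1 a1 a2 b2 b3 b4 a4 a5 b5

The waypoints must appear in the order b3, a4, with no cell reused.
Route from c1: left 2 to a1, down 1 to a2, right 1 to b2, down 2 to b4, left 1 to a4, down 1 to a5, right 1 to b5 — 9 moves in all.
Check: order respected (1 at step 5, 2 at step 7); 9 moves as required.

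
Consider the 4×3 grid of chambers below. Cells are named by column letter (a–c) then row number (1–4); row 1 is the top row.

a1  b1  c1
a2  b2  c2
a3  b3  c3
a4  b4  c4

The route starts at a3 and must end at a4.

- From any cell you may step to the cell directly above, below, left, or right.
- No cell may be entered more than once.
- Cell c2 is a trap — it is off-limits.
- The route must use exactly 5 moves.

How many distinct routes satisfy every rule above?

Need simple routes of exactly 5 moves from a3 to a4 (Manhattan distance 1, so 2 moves are spent on a detour and 2 undoing it).
Enumerating: a3 a2 b2 b3 b4 a4 | a3 b3 c3 c4 b4 a4.
That gives 2 routes.

2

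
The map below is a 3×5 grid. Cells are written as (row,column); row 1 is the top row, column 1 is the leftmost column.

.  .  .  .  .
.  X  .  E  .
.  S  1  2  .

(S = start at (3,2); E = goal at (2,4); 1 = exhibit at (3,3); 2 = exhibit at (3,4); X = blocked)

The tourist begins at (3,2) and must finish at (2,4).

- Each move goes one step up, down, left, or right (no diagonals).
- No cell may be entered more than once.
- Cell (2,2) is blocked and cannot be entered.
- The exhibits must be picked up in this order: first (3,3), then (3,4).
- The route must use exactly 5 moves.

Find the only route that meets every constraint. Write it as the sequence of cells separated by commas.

(3,2), (3,3), (3,4), (3,5), (2,5), (2,4)

The waypoints must appear in the order (3,3), (3,4), with no cell reused.
Route from (3,2): right 3 to (3,5), up 1 to (2,5), left 1 to (2,4) — 5 moves in all.
Check: order respected (1 at step 1, 2 at step 2); 5 moves as required.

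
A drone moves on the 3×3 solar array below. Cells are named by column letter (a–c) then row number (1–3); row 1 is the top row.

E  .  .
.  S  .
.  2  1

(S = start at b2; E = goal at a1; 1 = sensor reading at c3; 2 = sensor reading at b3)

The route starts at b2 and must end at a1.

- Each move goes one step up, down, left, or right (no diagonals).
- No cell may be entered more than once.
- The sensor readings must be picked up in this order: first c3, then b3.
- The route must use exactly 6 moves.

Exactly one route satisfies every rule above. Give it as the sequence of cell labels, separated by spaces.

The waypoints must appear in the order c3, b3, with no cell reused.
Route from b2: right 1 to c2, down 1 to c3, left 2 to a3, up 2 to a1 — 6 moves in all.
Check: order respected (1 at step 2, 2 at step 3); 6 moves as required.

b2 c2 c3 b3 a3 a2 a1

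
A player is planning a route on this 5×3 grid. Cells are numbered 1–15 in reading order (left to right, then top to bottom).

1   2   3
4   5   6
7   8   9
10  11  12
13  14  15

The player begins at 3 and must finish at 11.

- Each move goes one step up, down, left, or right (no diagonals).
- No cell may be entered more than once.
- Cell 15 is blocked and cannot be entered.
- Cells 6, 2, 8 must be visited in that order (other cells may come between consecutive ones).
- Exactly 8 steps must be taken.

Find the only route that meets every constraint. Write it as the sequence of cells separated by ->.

3 -> 6 -> 5 -> 2 -> 1 -> 4 -> 7 -> 8 -> 11

The waypoints must appear in the order 6, 2, 8, with no cell reused.
Route from 3: down to 6, left to 5, up to 2, left to 1, 2× down (reaching 7), right to 8, down to 11 — 8 moves in all.
Check: order respected (6 at step 1, 2 at step 3, 8 at step 7); 8 moves as required.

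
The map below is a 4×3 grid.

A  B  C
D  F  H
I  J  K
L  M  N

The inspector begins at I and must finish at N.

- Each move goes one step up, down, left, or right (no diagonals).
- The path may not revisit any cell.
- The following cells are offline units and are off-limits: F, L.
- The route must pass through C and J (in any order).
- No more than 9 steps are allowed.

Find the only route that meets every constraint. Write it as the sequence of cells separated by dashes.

The budget equals the shortest possible length, so every move has to be on a shortest route through the required cells.
Route from I: 2× up (reaching A), 2× right (reaching C), 2× down (reaching K), left to J, down to M, right to N — 9 moves in all.
Check: all required cells visited; 9 ≤ 9 moves.

I - D - A - B - C - H - K - J - M - N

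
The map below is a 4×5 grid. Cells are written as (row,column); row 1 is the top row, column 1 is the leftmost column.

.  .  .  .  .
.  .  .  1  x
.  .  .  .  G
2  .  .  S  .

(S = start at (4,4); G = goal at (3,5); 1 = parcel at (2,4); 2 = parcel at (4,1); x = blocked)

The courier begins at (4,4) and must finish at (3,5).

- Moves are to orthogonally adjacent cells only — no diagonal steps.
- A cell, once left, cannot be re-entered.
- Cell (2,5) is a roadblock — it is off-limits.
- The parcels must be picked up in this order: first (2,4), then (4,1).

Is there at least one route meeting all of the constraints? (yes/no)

Ignoring the required order, 36 revisit-free routes from (4,4) to (3,5) pass through all of (2,4) and (4,1); the waypoint orders that occur are (4,1) → (2,4) (36) — never (2,4) → (4,1).

no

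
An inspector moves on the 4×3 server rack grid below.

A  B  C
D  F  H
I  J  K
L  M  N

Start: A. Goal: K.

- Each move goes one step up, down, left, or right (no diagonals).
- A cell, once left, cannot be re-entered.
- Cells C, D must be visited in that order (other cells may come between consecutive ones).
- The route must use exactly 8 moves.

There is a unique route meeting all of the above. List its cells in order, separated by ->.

A -> B -> C -> H -> F -> D -> I -> J -> K

The waypoints must appear in the order C, D, with no cell reused.
Route from A: right 2 to C, down 1 to H, left 2 to D, down 1 to I, right 2 to K — 8 moves in all.
Check: order respected (C at step 2, D at step 5); 8 moves as required.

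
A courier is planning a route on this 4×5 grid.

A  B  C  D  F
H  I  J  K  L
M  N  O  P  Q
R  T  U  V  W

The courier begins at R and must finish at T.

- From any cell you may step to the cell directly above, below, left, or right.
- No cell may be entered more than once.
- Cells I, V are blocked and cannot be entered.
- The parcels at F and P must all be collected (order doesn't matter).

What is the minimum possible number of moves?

Any route passes through F and P in some order between R and T. Summing Manhattan distances along each leg and taking the cheapest ordering (R → P → F → T) gives a lower bound of 4 + 3 + 6 = 13 moves.
A route of 13 moves achieves this: R → M → H → A → B → C → D → F → L → Q → P → O → U → T.
Since 13 matches the lower bound, it is optimal.

13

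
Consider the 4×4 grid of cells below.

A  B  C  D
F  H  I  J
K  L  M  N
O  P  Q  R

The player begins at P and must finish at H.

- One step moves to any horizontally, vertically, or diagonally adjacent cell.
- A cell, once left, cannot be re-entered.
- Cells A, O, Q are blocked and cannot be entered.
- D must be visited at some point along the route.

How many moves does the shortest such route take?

5

Any route passes through D somewhere between P and H. Summing Chebyshev distances along the two legs (P → D → H) gives a lower bound of 3 + 2 = 5 moves.
A route of 5 moves achieves this: P → L → I → D → C → H.
Since 5 matches the lower bound, it is optimal.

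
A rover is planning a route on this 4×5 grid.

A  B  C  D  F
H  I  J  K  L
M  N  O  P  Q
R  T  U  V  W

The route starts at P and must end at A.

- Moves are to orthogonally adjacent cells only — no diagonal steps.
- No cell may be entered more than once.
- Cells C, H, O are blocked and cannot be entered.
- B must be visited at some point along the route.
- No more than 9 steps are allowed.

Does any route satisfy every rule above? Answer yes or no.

One route that works: P → K → J → I → B → A.

yes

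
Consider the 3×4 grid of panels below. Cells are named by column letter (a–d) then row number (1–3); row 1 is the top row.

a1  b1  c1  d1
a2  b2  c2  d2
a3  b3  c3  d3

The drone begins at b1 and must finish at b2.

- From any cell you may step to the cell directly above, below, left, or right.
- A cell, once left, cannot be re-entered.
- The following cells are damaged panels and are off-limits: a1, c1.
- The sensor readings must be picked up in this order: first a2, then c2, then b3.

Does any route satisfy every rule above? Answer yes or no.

no

Every way from b1 to a2 runs through b2 — but b2 is where the route must end, so it would be entered once on the way to a2 and again at the finish.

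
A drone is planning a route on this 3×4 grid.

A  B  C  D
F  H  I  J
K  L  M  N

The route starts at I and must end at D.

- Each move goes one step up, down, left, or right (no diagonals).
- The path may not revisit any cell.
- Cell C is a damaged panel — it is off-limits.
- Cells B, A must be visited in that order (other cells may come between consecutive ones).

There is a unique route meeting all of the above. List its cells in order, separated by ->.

I -> H -> B -> A -> F -> K -> L -> M -> N -> J -> D

The waypoints must appear in the order B, A, with no cell reused.
Route from I: left 1 to H, up 1 to B, left 1 to A, down 2 to K, right 3 to N, up 2 to D — 10 moves in all.
Check: order respected (B at step 2, A at step 3).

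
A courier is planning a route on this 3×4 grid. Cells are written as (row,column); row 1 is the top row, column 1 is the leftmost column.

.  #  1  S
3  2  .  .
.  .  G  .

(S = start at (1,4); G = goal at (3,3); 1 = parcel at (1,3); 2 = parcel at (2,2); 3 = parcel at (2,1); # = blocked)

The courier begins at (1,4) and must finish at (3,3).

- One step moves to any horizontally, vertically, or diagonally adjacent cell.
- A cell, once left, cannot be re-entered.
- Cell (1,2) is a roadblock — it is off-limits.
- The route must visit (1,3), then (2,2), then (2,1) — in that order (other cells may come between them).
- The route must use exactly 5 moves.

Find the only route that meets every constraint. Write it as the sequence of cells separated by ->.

(1,4) -> (1,3) -> (2,2) -> (2,1) -> (3,2) -> (3,3)

The waypoints must appear in the order (1,3), (2,2), (2,1), with no cell reused.
Route from (1,4): left to (1,3), down-left to (2,2), left to (2,1), down-right to (3,2), right to (3,3) — 5 moves in all.
Check: order respected (1 at step 1, 2 at step 2, 3 at step 3); 5 moves as required.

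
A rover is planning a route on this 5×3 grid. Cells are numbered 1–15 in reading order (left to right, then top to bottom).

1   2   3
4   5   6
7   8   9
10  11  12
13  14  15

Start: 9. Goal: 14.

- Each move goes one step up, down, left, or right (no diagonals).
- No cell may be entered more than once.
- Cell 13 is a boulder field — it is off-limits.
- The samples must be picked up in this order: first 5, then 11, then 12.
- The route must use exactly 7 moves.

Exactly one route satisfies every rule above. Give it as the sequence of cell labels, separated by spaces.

The waypoints must appear in the order 5, 11, 12, with no cell reused.
Route from 9: up to 6, left to 5, 2× down (reaching 11), right to 12, down to 15, left to 14 — 7 moves in all.
Check: order respected (5 at step 2, 11 at step 4, 12 at step 5); 7 moves as required.

9 6 5 8 11 12 15 14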